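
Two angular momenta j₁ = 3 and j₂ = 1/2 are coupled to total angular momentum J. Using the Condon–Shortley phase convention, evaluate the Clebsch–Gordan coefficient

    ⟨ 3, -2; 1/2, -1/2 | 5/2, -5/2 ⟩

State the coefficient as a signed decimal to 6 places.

√[6·1!5!0!/7! · 1!5!0!1!0!5!] = √(14400/7)
  +(−1)^0/∏(0,1,5,0,0,0)! = 1/120  (running 1/120)
⟨..|..⟩ = √(14400/7)·(1/120) = +0.377964

+0.377964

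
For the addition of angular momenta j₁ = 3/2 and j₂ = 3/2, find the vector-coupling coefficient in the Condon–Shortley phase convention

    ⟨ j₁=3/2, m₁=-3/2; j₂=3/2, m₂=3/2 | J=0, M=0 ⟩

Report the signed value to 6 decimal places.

-0.500000  (= −√(1/4))

triangle: 3!×0!×0!/4! = 6/24
(j±m)!: 0!×3!×3!×0!×0!×0! = 36
prefactor² = (2J+1)×Δ×N² = 9
  k=3: −1/(3!×0!×0!×0!×0!×0!) = -1/6
Σ = -1/6  ⇒  CG² = 9×(-1/6)² = 1/4
CG = −√(1/4) = -0.500000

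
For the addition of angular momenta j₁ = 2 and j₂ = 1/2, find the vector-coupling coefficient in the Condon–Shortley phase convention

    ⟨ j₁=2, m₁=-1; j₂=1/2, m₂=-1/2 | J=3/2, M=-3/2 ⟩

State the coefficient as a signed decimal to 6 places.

+√(1/5) ≈ +0.447214

triangle: 1!·3!·0!/5! = 6/120
(j±m)!: 1!·3!·0!·1!·0!·3! = 36
prefactor² = (2J+1)·Δ·N² = 36/5
  k=0: +1/(0!·1!·3!·0!·0!·0!) = 1/6
Σ = 1/6  ⇒  CG² = 36/5·1/6² = 1/5
CG = +√(1/5) = +0.447214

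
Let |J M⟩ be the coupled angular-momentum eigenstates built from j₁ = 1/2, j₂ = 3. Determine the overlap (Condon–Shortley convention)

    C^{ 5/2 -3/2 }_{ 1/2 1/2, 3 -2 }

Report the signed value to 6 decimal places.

triangle: 1!*0!*5!/7! = 120/5040
(j±m)!: 1!*0!*1!*5!*1!*4! = 2880
prefactor² = (2J+1)*Δ*N² = 2880/7
  k=0: +1/(0!*1!*0!*1!*0!*4!) = 1/24
Σ = 1/24  ⇒  CG² = 2880/7*1/24² = 5/7
CG = +√(5/7) = +0.845154

+0.845154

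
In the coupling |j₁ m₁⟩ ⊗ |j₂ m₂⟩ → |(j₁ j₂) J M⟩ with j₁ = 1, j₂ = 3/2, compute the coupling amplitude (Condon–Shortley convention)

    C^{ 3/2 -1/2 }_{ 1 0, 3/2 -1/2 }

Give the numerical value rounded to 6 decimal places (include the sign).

+√(1/15) ≈ +0.258199

j₁+j₂−J=1  J+j₁−j₂=1  J−j₁+j₂=2  j₁+j₂+J+1=5
(j₁±m₁, j₂±m₂, J±M) = (1,1,1,2,1,2)
P² = 4/15
sum k=0..1:
  [0] +1/1 = 1
  [1] −1/2 = -1/2
S = 1/2
C² = P²·S² = 1/15 ; C = +0.258199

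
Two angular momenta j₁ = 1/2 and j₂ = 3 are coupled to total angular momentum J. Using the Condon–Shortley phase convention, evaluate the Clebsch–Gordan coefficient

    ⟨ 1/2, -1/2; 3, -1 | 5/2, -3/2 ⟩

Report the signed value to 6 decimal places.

-0.534522

j₁+j₂−J=1  J+j₁−j₂=0  J−j₁+j₂=5  j₁+j₂+J+1=7
(j₁±m₁, j₂±m₂, J±M) = (0,1,2,4,1,4)
P² = 1152/7
sum k=1..1:
  [1] −1/24 = -1/24
S = -1/24
C² = P²·S² = 2/7 ; C = -0.534522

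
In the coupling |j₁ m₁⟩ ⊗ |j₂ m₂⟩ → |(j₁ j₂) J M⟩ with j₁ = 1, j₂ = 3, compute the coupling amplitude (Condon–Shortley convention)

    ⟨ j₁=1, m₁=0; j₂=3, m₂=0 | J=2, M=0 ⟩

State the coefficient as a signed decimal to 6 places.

-0.654654  (= −√(3/7))

√[5·2!0!4!/7! · 1!1!3!3!2!2!] = √(48/7)
  +(−1)^1/∏(1,1,0,2,0,2)! = -1/4  (running -1/4)
⟨..|..⟩ = √(48/7)·(-1/4) = -0.654654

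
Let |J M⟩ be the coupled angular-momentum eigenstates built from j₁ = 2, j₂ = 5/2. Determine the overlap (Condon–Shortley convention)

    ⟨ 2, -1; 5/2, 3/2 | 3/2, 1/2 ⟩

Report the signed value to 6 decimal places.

+√(2/105) ≈ +0.138013

triangle: 3!·1!·2!/7! = 12/5040
(j±m)!: 1!·3!·4!·1!·2!·1! = 288
prefactor² = (2J+1)·Δ·N² = 96/35
  k=2: +1/(2!·1!·1!·2!·0!·0!) = 1/4
  k=3: −1/(3!·0!·0!·1!·1!·1!) = -1/6
Σ = 1/12  ⇒  CG² = 96/35·1/12² = 2/105
CG = +√(2/105) = +0.138013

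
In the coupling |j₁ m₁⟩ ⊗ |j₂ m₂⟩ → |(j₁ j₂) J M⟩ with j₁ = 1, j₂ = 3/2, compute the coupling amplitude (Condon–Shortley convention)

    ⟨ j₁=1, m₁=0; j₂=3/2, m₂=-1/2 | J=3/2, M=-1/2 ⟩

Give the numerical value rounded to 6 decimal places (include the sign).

√[4·1!1!2!/5! · 1!1!1!2!1!2!] = √(4/15)
  +(−1)^0/∏(0,1,1,1,0,1)! = 1  (running 1)
  +(−1)^1/∏(1,0,0,0,1,2)! = -1/2  (running 1/2)
⟨..|..⟩ = √(4/15)·(1/2) = +0.258199

+0.258199  (= +√(1/15))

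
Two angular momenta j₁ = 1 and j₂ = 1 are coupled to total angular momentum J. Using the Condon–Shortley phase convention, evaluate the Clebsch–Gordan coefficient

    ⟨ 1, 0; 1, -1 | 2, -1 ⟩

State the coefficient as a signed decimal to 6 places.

+0.707107

triangle: 0!*2!*2!/5! = 4/120
(j±m)!: 1!*1!*0!*2!*1!*3! = 12
prefactor² = (2J+1)*Δ*N² = 2
  k=0: +1/(0!*0!*1!*0!*1!*2!) = 1/2
Σ = 1/2  ⇒  CG² = 2*1/2² = 1/2
CG = +√(1/2) = +0.707107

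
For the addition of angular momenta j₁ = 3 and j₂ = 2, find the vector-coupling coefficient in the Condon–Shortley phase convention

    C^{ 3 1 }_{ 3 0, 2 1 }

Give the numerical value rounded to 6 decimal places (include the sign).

−√(1/30) ≈ -0.182574

j₁+j₂−J=2  J+j₁−j₂=4  J−j₁+j₂=2  j₁+j₂+J+1=9
(j₁±m₁, j₂±m₂, J±M) = (3,3,3,1,4,2)
P² = 96/5
sum k=1..2:
  [1] −1/8 = -1/8
  [2] +1/12 = 1/12
S = -1/24
C² = P²·S² = 1/30 ; C = -0.182574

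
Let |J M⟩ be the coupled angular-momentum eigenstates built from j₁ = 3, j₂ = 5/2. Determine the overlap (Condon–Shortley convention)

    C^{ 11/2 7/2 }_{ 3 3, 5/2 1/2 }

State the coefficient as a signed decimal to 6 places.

triangle: 0!·6!·5!/12! = 86400/479001600
(j±m)!: 6!·0!·3!·2!·9!·2! = 6270566400
prefactor² = (2J+1)·Δ·N² = 149299200/11
  k=0: +1/(0!·0!·0!·3!·6!·2!) = 1/8640
Σ = 1/8640  ⇒  CG² = 149299200/11·1/8640² = 2/11
CG = +√(2/11) = +0.426401

+0.426401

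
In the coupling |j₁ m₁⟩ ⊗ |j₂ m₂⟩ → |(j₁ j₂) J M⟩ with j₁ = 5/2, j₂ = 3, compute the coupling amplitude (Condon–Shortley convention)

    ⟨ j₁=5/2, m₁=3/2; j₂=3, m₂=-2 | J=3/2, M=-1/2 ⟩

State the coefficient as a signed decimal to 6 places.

−√(1/21) ≈ -0.218218

triangle: 4!*1!*2!/8! = 48/40320
(j±m)!: 4!*1!*1!*5!*1!*2! = 5760
prefactor² = (2J+1)*Δ*N² = 192/7
  k=0: +1/(0!*4!*1!*1!*0!*1!) = 1/24
  k=1: −1/(1!*3!*0!*0!*1!*2!) = -1/12
Σ = -1/24  ⇒  CG² = 192/7*(-1/24)² = 1/21
CG = −√(1/21) = -0.218218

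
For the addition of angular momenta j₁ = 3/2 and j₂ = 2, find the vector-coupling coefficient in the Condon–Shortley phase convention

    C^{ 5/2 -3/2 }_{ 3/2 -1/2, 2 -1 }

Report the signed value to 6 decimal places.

j₁+j₂−J=1  J+j₁−j₂=2  J−j₁+j₂=3  j₁+j₂+J+1=7
(j₁±m₁, j₂±m₂, J±M) = (1,2,1,3,1,4)
P² = 144/35
sum k=0..1:
  [0] +1/4 = 1/4
  [1] −1/6 = -1/6
S = 1/12
C² = P²·S² = 1/35 ; C = +0.169031

+0.169031  (= +√(1/35))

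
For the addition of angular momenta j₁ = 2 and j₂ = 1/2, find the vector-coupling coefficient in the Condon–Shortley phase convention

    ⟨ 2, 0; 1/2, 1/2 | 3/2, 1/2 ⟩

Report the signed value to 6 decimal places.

−√(2/5) = -0.632456

j₁+j₂−J=1  J+j₁−j₂=3  J−j₁+j₂=0  j₁+j₂+J+1=5
(j₁±m₁, j₂±m₂, J±M) = (2,2,1,0,2,1)
P² = 8/5
sum k=1..1:
  [1] −1/2 = -1/2
S = -1/2
C² = P²·S² = 2/5 ; C = -0.632456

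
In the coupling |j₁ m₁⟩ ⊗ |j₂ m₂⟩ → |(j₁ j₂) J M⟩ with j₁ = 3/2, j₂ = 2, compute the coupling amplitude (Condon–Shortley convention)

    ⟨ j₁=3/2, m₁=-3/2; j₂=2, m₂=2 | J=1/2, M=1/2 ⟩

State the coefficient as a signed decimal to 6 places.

−√(2/5) = -0.632456

√[2·3!0!1!/5! · 0!3!4!0!1!0!] = √(72/5)
  +(−1)^3/∏(3,0,0,1,0,0)! = -1/6  (running -1/6)
⟨..|..⟩ = √(72/5)·(-1/6) = -0.632456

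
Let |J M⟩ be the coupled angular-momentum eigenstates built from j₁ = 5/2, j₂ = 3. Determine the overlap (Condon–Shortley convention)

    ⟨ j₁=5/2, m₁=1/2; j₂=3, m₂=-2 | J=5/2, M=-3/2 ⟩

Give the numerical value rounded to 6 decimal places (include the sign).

√[6·3!2!3!/9! · 3!2!1!5!1!4!] = √(288/7)
  +(−1)^0/∏(0,3,2,1,0,2)! = 1/24  (running 1/24)
  +(−1)^1/∏(1,2,1,0,1,3)! = -1/12  (running -1/24)
⟨..|..⟩ = √(288/7)·(-1/24) = -0.267261

−√(1/14) = -0.267261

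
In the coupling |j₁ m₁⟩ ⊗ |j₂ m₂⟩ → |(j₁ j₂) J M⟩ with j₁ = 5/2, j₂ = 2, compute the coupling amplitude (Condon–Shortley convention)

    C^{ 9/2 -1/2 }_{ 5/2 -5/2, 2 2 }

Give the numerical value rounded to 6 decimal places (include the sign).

√[10·0!5!4!/10! · 0!5!4!0!4!5!] = √(460800/7)
  +(−1)^0/∏(0,0,5,4,0,0)! = 1/2880  (running 1/2880)
⟨..|..⟩ = √(460800/7)·(1/2880) = +0.089087

+0.089087  (= +√(1/126))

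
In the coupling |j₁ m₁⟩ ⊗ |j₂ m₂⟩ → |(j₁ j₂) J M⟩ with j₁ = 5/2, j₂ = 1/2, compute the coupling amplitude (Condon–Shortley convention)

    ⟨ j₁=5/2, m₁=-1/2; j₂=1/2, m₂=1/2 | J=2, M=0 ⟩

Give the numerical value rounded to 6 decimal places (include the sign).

-0.707107

√[5·1!4!0!/6! · 2!3!1!0!2!2!] = √(8)
  +(−1)^1/∏(1,0,2,0,2,0)! = -1/4  (running -1/4)
⟨..|..⟩ = √(8)·(-1/4) = -0.707107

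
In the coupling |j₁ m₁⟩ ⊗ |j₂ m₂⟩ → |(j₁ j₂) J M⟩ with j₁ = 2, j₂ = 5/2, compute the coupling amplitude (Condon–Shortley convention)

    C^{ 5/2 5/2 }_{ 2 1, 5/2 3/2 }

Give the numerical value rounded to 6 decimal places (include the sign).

j₁+j₂−J=2  J+j₁−j₂=2  J−j₁+j₂=3  j₁+j₂+J+1=8
(j₁±m₁, j₂±m₂, J±M) = (3,1,4,1,5,0)
P² = 432/7
sum k=1..1:
  [1] −1/12 = -1/12
S = -1/12
C² = P²·S² = 3/7 ; C = -0.654654

−√(3/7) ≈ -0.654654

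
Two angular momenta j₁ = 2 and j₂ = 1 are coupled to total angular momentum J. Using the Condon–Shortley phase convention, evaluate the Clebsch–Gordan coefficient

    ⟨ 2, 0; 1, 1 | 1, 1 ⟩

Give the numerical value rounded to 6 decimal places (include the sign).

j₁+j₂−J=2  J+j₁−j₂=2  J−j₁+j₂=0  j₁+j₂+J+1=5
(j₁±m₁, j₂±m₂, J±M) = (2,2,2,0,2,0)
P² = 8/5
sum k=2..2:
  [2] +1/4 = 1/4
S = 1/4
C² = P²·S² = 1/10 ; C = +0.316228

+0.316228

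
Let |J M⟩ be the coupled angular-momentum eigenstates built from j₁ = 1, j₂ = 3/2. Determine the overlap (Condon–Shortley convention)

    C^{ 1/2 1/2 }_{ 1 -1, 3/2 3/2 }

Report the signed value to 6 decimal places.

j₁+j₂−J=2  J+j₁−j₂=0  J−j₁+j₂=1  j₁+j₂+J+1=4
(j₁±m₁, j₂±m₂, J±M) = (0,2,3,0,1,0)
P² = 2
sum k=2..2:
  [2] +1/2 = 1/2
S = 1/2
C² = P²·S² = 1/2 ; C = +0.707107

+0.707107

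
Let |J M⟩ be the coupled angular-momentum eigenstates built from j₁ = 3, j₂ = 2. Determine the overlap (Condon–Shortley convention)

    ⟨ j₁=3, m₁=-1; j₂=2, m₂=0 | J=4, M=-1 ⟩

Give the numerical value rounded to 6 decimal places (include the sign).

-0.327327  (= −√(3/28))

triangle: 1!×5!×3!/10! = 720/3628800
(j±m)!: 2!×4!×2!×2!×3!×5! = 138240
prefactor² = (2J+1)×Δ×N² = 1728/7
  k=0: +1/(0!×1!×4!×2!×1!×1!) = 1/48
  k=1: −1/(1!×0!×3!×1!×2!×2!) = -1/24
Σ = -1/48  ⇒  CG² = 1728/7×(-1/48)² = 3/28
CG = −√(3/28) = -0.327327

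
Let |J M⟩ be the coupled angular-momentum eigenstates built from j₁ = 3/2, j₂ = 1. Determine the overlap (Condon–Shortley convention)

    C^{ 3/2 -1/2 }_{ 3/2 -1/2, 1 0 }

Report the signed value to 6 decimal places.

√[4·1!2!1!/5! · 1!2!1!1!1!2!] = √(4/15)
  +(−1)^0/∏(0,1,2,1,0,0)! = 1/2  (running 1/2)
  +(−1)^1/∏(1,0,1,0,1,1)! = -1  (running -1/2)
⟨..|..⟩ = √(4/15)·(-1/2) = -0.258199

−√(1/15) ≈ -0.258199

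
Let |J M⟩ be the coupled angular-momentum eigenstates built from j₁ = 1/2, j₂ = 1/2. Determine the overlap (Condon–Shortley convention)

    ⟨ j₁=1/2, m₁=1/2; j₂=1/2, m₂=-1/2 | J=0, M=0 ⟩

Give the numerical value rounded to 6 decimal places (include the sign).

√[1·1!0!0!/2! · 1!0!0!1!0!0!] = √(1/2)
  +(−1)^0/∏(0,1,0,0,0,0)! = 1  (running 1)
⟨..|..⟩ = √(1/2)·(1) = +0.707107

+√(1/2) ≈ +0.707107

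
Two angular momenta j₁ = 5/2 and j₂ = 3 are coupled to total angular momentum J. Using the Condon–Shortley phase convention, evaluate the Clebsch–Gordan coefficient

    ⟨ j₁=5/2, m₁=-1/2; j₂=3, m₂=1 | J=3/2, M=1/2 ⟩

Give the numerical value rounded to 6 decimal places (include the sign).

√[4·4!1!2!/8! · 2!3!4!2!2!1!] = √(192/35)
  +(−1)^2/∏(2,2,1,2,0,0)! = 1/8  (running 1/8)
  +(−1)^3/∏(3,1,0,1,1,1)! = -1/6  (running -1/24)
⟨..|..⟩ = √(192/35)·(-1/24) = -0.097590

−√(1/105) = -0.097590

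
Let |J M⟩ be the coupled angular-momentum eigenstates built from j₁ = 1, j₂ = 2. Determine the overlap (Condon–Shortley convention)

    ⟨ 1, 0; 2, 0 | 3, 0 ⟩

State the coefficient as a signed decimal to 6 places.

+0.774597

√[7·0!2!4!/7! · 1!1!2!2!3!3!] = √(48/5)
  +(−1)^0/∏(0,0,1,2,1,2)! = 1/4  (running 1/4)
⟨..|..⟩ = √(48/5)·(1/4) = +0.774597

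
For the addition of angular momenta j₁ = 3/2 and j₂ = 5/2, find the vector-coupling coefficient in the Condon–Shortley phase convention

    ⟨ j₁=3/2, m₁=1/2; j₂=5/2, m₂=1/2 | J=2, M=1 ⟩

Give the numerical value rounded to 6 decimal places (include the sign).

−√(25/84) ≈ -0.545545

j₁+j₂−J=2  J+j₁−j₂=1  J−j₁+j₂=3  j₁+j₂+J+1=7
(j₁±m₁, j₂±m₂, J±M) = (2,1,3,2,3,1)
P² = 12/7
sum k=0..1:
  [0] +1/12 = 1/12
  [1] −1/2 = -1/2
S = -5/12
C² = P²·S² = 25/84 ; C = -0.545545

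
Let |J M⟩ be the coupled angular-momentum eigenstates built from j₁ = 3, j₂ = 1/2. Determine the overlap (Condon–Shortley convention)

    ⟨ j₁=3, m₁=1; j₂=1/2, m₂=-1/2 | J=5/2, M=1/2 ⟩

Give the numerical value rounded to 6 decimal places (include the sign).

triangle: 1!*5!*0!/7! = 120/5040
(j±m)!: 4!*2!*0!*1!*3!*2! = 576
prefactor² = (2J+1)*Δ*N² = 576/7
  k=0: +1/(0!*1!*2!*0!*3!*0!) = 1/12
Σ = 1/12  ⇒  CG² = 576/7*1/12² = 4/7
CG = +√(4/7) = +0.755929

+√(4/7) = +0.755929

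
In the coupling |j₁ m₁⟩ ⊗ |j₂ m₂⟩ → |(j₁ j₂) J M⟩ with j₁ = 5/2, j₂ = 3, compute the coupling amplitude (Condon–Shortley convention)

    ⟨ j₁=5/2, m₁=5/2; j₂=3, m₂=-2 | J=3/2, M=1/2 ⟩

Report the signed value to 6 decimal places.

√[4·4!1!2!/8! · 5!0!1!5!2!1!] = √(960/7)
  +(−1)^0/∏(0,4,0,1,1,1)! = 1/24  (running 1/24)
⟨..|..⟩ = √(960/7)·(1/24) = +0.487950

+0.487950  (= +√(5/21))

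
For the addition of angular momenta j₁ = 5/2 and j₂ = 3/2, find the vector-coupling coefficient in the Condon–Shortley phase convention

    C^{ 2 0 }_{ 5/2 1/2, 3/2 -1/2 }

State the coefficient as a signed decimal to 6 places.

−√(1/14) = -0.267261

j₁+j₂−J=2  J+j₁−j₂=3  J−j₁+j₂=1  j₁+j₂+J+1=7
(j₁±m₁, j₂±m₂, J±M) = (3,2,1,2,2,2)
P² = 8/7
sum k=0..1:
  [0] +1/4 = 1/4
  [1] −1/2 = -1/2
S = -1/4
C² = P²·S² = 1/14 ; C = -0.267261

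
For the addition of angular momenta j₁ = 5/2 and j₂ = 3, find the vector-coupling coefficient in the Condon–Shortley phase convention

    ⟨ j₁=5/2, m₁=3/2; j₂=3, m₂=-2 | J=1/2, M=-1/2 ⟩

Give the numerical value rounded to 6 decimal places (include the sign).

√[2·5!0!1!/7! · 4!1!1!5!0!1!] = √(960/7)
  +(−1)^1/∏(1,4,0,0,0,1)! = -1/24  (running -1/24)
⟨..|..⟩ = √(960/7)·(-1/24) = -0.487950

-0.487950  (= −√(5/21))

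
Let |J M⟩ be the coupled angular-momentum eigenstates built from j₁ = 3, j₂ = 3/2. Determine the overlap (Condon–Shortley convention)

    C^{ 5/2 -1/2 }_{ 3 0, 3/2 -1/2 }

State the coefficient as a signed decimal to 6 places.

√[6·2!4!1!/8! · 3!3!1!2!2!3!] = √(216/35)
  +(−1)^0/∏(0,2,3,1,1,0)! = 1/12  (running 1/12)
  +(−1)^1/∏(1,1,2,0,2,1)! = -1/4  (running -1/6)
⟨..|..⟩ = √(216/35)·(-1/6) = -0.414039

-0.414039  (= −√(6/35))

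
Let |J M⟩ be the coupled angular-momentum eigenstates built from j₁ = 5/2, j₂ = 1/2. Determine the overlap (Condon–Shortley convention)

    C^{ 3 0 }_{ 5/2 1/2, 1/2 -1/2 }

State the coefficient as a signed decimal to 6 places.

triangle: 0!×5!×1!/7! = 120/5040
(j±m)!: 3!×2!×0!×1!×3!×3! = 432
prefactor² = (2J+1)×Δ×N² = 72
  k=0: +1/(0!×0!×2!×0!×3!×1!) = 1/12
Σ = 1/12  ⇒  CG² = 72×1/12² = 1/2
CG = +√(1/2) = +0.707107

+0.707107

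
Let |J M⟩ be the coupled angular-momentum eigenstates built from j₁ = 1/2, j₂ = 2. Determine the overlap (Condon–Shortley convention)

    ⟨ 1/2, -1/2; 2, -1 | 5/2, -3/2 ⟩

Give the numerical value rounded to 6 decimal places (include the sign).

√[6·0!1!4!/6! · 0!1!1!3!1!4!] = √(144/5)
  +(−1)^0/∏(0,0,1,1,0,3)! = 1/6  (running 1/6)
⟨..|..⟩ = √(144/5)·(1/6) = +0.894427

+0.894427  (= +√(4/5))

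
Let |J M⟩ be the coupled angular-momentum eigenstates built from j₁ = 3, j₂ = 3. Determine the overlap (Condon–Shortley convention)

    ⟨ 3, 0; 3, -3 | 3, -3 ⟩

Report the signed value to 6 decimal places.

j₁+j₂−J=3  J+j₁−j₂=3  J−j₁+j₂=3  j₁+j₂+J+1=10
(j₁±m₁, j₂±m₂, J±M) = (3,3,0,6,0,6)
P² = 7776
sum k=0..0:
  [0] +1/216 = 1/216
S = 1/216
C² = P²·S² = 1/6 ; C = +0.408248

+0.408248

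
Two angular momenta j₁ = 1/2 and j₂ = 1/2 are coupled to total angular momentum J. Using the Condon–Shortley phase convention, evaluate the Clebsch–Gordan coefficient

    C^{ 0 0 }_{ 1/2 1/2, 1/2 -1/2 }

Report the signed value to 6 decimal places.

√[1·1!0!0!/2! · 1!0!0!1!0!0!] = √(1/2)
  +(−1)^0/∏(0,1,0,0,0,0)! = 1  (running 1)
⟨..|..⟩ = √(1/2)·(1) = +0.707107

+0.707107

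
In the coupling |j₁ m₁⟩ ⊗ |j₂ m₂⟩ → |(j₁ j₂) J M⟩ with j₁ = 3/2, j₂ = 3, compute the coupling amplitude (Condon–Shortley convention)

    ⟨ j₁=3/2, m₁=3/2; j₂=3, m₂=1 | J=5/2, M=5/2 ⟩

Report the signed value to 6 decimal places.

j₁+j₂−J=2  J+j₁−j₂=1  J−j₁+j₂=4  j₁+j₂+J+1=8
(j₁±m₁, j₂±m₂, J±M) = (3,0,4,2,5,0)
P² = 1728/7
sum k=0..0:
  [0] +1/48 = 1/48
S = 1/48
C² = P²·S² = 3/28 ; C = +0.327327

+0.327327  (= +√(3/28))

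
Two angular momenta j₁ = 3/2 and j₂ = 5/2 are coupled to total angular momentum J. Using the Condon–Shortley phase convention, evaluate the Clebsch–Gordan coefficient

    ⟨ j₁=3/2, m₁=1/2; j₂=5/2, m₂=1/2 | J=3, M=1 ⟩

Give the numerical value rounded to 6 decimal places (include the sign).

j₁+j₂−J=1  J+j₁−j₂=2  J−j₁+j₂=4  j₁+j₂+J+1=8
(j₁±m₁, j₂±m₂, J±M) = (2,1,3,2,4,2)
P² = 48/5
sum k=0..1:
  [0] +1/6 = 1/6
  [1] −1/8 = -1/8
S = 1/24
C² = P²·S² = 1/60 ; C = +0.129099

+√(1/60) ≈ +0.129099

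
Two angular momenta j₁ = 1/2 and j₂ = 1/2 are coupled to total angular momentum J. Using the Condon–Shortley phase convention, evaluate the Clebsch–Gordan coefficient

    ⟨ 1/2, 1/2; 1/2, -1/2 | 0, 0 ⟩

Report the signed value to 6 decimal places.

+√(1/2) ≈ +0.707107

√[1·1!0!0!/2! · 1!0!0!1!0!0!] = √(1/2)
  +(−1)^0/∏(0,1,0,0,0,0)! = 1  (running 1)
⟨..|..⟩ = √(1/2)·(1) = +0.707107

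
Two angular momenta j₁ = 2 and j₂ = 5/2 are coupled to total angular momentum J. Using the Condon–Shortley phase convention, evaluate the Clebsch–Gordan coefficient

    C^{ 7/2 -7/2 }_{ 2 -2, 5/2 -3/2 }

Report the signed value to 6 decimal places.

−√(4/9) ≈ -0.666667

√[8·1!3!4!/9! · 0!4!1!4!0!7!] = √(9216)
  +(−1)^1/∏(1,0,3,0,0,4)! = -1/144  (running -1/144)
⟨..|..⟩ = √(9216)·(-1/144) = -0.666667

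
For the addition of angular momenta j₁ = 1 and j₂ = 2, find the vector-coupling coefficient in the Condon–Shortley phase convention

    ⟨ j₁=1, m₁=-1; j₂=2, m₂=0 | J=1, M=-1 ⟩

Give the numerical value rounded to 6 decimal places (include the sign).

+√(1/10) = +0.316228

√[3·2!0!2!/5! · 0!2!2!2!0!2!] = √(8/5)
  +(−1)^2/∏(2,0,0,0,0,2)! = 1/4  (running 1/4)
⟨..|..⟩ = √(8/5)·(1/4) = +0.316228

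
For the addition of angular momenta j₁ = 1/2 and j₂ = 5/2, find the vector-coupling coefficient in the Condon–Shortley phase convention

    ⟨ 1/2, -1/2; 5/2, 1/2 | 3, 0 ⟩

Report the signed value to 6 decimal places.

√[7·0!1!5!/7! · 0!1!3!2!3!3!] = √(72)
  +(−1)^0/∏(0,0,1,3,0,2)! = 1/12  (running 1/12)
⟨..|..⟩ = √(72)·(1/12) = +0.707107

+0.707107  (= +√(1/2))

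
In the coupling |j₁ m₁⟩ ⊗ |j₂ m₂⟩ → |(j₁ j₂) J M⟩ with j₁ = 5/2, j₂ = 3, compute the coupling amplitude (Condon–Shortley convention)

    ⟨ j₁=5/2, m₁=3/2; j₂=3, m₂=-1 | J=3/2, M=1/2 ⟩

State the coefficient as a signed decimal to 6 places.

−√(7/30) = -0.483046

triangle: 4!*1!*2!/8! = 48/40320
(j±m)!: 4!*1!*2!*4!*2!*1! = 2304
prefactor² = (2J+1)*Δ*N² = 384/35
  k=0: +1/(0!*4!*1!*2!*0!*0!) = 1/48
  k=1: −1/(1!*3!*0!*1!*1!*1!) = -1/6
Σ = -7/48  ⇒  CG² = 384/35*(-7/48)² = 7/30
CG = −√(7/30) = -0.483046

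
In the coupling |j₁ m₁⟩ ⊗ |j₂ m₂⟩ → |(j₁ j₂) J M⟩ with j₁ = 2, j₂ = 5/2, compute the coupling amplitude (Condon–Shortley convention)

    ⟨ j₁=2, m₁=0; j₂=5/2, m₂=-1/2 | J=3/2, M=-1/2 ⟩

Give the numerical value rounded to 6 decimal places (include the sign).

j₁+j₂−J=3  J+j₁−j₂=1  J−j₁+j₂=2  j₁+j₂+J+1=7
(j₁±m₁, j₂±m₂, J±M) = (2,2,2,3,1,2)
P² = 32/35
sum k=1..2:
  [1] −1/2 = -1/2
  [2] +1/4 = 1/4
S = -1/4
C² = P²·S² = 2/35 ; C = -0.239046

−√(2/35) = -0.239046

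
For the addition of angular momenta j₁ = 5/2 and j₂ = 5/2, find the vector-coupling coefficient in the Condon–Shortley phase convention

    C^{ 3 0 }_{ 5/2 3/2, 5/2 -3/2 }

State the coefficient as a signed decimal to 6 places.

triangle: 2!*3!*3!/9! = 72/362880
(j±m)!: 4!*1!*1!*4!*3!*3! = 20736
prefactor² = (2J+1)*Δ*N² = 144/5
  k=0: +1/(0!*2!*1!*1!*2!*2!) = 1/8
  k=1: −1/(1!*1!*0!*0!*3!*3!) = -1/36
Σ = 7/72  ⇒  CG² = 144/5*7/72² = 49/180
CG = +√(49/180) = +0.521749

+√(49/180) = +0.521749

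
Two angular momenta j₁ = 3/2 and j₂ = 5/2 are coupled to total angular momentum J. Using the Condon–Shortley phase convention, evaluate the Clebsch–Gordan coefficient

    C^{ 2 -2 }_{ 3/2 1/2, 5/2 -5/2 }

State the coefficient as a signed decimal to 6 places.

+0.690066  (= +√(10/21))

triangle: 2!×1!×3!/7! = 12/5040
(j±m)!: 2!×1!×0!×5!×0!×4! = 5760
prefactor² = (2J+1)×Δ×N² = 480/7
  k=0: +1/(0!×2!×1!×0!×0!×3!) = 1/12
Σ = 1/12  ⇒  CG² = 480/7×1/12² = 10/21
CG = +√(10/21) = +0.690066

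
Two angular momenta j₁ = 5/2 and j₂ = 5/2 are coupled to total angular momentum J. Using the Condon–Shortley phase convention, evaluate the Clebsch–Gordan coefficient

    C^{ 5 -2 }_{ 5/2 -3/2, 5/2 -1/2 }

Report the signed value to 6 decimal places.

+0.645497  (= +√(5/12))

triangle: 0!·5!·5!/11! = 14400/39916800
(j±m)!: 1!·4!·2!·3!·3!·7! = 8709120
prefactor² = (2J+1)·Δ·N² = 34560
  k=0: +1/(0!·0!·4!·2!·1!·3!) = 1/288
Σ = 1/288  ⇒  CG² = 34560·1/288² = 5/12
CG = +√(5/12) = +0.645497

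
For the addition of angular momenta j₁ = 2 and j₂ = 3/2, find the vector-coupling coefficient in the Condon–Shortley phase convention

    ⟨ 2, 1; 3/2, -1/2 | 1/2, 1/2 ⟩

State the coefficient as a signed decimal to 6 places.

-0.547723

triangle: 3!·1!·0!/5! = 6/120
(j±m)!: 3!·1!·1!·2!·1!·0! = 12
prefactor² = (2J+1)·Δ·N² = 6/5
  k=1: −1/(1!·2!·0!·0!·1!·0!) = -1/2
Σ = -1/2  ⇒  CG² = 6/5·(-1/2)² = 3/10
CG = −√(3/10) = -0.547723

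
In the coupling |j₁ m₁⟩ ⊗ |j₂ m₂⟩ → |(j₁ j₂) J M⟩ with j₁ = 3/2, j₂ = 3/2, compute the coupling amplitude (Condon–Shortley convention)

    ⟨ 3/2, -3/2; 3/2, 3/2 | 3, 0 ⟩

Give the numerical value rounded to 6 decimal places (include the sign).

+√(1/20) ≈ +0.223607

j₁+j₂−J=0  J+j₁−j₂=3  J−j₁+j₂=3  j₁+j₂+J+1=7
(j₁±m₁, j₂±m₂, J±M) = (0,3,3,0,3,3)
P² = 324/5
sum k=0..0:
  [0] +1/36 = 1/36
S = 1/36
C² = P²·S² = 1/20 ; C = +0.223607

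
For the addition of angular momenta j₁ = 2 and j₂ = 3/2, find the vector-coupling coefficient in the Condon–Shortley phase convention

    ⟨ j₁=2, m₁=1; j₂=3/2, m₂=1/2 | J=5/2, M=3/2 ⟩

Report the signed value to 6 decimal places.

+√(1/35) ≈ +0.169031

j₁+j₂−J=1  J+j₁−j₂=3  J−j₁+j₂=2  j₁+j₂+J+1=7
(j₁±m₁, j₂±m₂, J±M) = (3,1,2,1,4,1)
P² = 144/35
sum k=0..1:
  [0] +1/4 = 1/4
  [1] −1/6 = -1/6
S = 1/12
C² = P²·S² = 1/35 ; C = +0.169031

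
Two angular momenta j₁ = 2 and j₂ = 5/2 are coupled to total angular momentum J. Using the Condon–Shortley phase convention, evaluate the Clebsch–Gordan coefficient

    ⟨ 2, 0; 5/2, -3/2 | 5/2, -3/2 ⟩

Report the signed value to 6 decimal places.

j₁+j₂−J=2  J+j₁−j₂=2  J−j₁+j₂=3  j₁+j₂+J+1=8
(j₁±m₁, j₂±m₂, J±M) = (2,2,1,4,1,4)
P² = 288/35
sum k=0..1:
  [0] +1/8 = 1/8
  [1] −1/6 = -1/6
S = -1/24
C² = P²·S² = 1/70 ; C = -0.119523

−√(1/70) ≈ -0.119523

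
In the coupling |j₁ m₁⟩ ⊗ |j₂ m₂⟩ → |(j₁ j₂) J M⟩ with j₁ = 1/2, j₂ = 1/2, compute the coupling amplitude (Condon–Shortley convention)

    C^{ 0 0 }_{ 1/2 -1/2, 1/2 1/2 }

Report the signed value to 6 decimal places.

-0.707107

j₁+j₂−J=1  J+j₁−j₂=0  J−j₁+j₂=0  j₁+j₂+J+1=2
(j₁±m₁, j₂±m₂, J±M) = (0,1,1,0,0,0)
P² = 1/2
sum k=1..1:
  [1] −1/1 = -1
S = -1
C² = P²·S² = 1/2 ; C = -0.707107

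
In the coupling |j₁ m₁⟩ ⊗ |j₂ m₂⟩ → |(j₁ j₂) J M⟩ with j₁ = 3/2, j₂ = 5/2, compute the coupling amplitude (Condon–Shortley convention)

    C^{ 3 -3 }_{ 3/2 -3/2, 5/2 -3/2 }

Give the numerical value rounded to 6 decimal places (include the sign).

-0.612372

j₁+j₂−J=1  J+j₁−j₂=2  J−j₁+j₂=4  j₁+j₂+J+1=8
(j₁±m₁, j₂±m₂, J±M) = (0,3,1,4,0,6)
P² = 864
sum k=1..1:
  [1] −1/48 = -1/48
S = -1/48
C² = P²·S² = 3/8 ; C = -0.612372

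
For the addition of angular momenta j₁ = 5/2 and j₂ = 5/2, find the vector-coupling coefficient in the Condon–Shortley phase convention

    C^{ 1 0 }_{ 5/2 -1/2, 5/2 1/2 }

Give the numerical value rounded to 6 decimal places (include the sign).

√[3·4!1!1!/7! · 2!3!3!2!1!1!] = √(72/35)
  +(−1)^2/∏(2,2,1,1,0,0)! = 1/4  (running 1/4)
  +(−1)^3/∏(3,1,0,0,1,1)! = -1/6  (running 1/12)
⟨..|..⟩ = √(72/35)·(1/12) = +0.119523

+0.119523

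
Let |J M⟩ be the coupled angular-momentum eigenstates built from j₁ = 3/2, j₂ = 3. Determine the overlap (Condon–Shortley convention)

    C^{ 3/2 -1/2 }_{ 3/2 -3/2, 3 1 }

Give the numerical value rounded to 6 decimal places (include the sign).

-0.338062

triangle: 3!·0!·3!/7! = 36/5040
(j±m)!: 0!·3!·4!·2!·1!·2! = 576
prefactor² = (2J+1)·Δ·N² = 576/35
  k=3: −1/(3!·0!·0!·1!·0!·2!) = -1/12
Σ = -1/12  ⇒  CG² = 576/35·(-1/12)² = 4/35
CG = −√(4/35) = -0.338062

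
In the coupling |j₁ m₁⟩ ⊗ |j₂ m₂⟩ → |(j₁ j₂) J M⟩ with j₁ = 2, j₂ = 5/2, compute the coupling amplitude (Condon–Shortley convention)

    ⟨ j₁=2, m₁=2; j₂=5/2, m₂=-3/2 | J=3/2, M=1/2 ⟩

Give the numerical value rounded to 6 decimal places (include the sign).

+√(32/105) = +0.552052

√[4·3!1!2!/7! · 4!0!1!4!2!1!] = √(384/35)
  +(−1)^0/∏(0,3,0,1,1,1)! = 1/6  (running 1/6)
⟨..|..⟩ = √(384/35)·(1/6) = +0.552052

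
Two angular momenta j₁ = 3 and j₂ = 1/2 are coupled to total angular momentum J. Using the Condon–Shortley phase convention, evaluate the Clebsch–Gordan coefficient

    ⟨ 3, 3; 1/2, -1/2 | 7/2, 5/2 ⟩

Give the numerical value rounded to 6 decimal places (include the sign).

+√(1/7) ≈ +0.377964

√[8·0!6!1!/8! · 6!0!0!1!6!1!] = √(518400/7)
  +(−1)^0/∏(0,0,0,0,6,1)! = 1/720  (running 1/720)
⟨..|..⟩ = √(518400/7)·(1/720) = +0.377964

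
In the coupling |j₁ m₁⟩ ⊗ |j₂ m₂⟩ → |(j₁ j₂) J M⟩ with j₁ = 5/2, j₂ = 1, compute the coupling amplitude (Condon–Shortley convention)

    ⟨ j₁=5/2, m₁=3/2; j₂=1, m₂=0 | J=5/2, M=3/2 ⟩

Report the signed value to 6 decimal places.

triangle: 1!·4!·1!/7! = 24/5040
(j±m)!: 4!·1!·1!·1!·4!·1! = 576
prefactor² = (2J+1)·Δ·N² = 576/35
  k=0: +1/(0!·1!·1!·1!·3!·0!) = 1/6
  k=1: −1/(1!·0!·0!·0!·4!·1!) = -1/24
Σ = 1/8  ⇒  CG² = 576/35·1/8² = 9/35
CG = +√(9/35) = +0.507093

+0.507093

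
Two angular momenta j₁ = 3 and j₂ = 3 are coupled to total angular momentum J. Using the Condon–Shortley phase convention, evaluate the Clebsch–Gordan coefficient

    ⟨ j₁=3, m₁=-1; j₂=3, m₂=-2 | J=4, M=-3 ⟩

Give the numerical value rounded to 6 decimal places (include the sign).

√[9·2!4!4!/11! · 2!4!1!5!1!7!] = √(82944/11)
  +(−1)^0/∏(0,2,4,1,0,3)! = 1/288  (running 1/288)
  +(−1)^1/∏(1,1,3,0,1,4)! = -1/144  (running -1/288)
⟨..|..⟩ = √(82944/11)·(-1/288) = -0.301511

−√(1/11) ≈ -0.301511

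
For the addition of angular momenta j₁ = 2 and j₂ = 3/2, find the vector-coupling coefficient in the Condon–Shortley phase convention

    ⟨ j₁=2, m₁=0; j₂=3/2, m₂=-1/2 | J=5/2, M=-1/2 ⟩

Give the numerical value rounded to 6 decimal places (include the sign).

+0.292770

√[6·1!3!2!/7! · 2!2!1!2!2!3!] = √(48/35)
  +(−1)^0/∏(0,1,2,1,1,1)! = 1/2  (running 1/2)
  +(−1)^1/∏(1,0,1,0,2,2)! = -1/4  (running 1/4)
⟨..|..⟩ = √(48/35)·(1/4) = +0.292770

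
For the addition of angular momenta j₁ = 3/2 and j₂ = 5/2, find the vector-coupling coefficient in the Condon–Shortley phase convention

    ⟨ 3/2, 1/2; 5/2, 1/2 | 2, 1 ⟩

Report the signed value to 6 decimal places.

triangle: 2!·1!·3!/7! = 12/5040
(j±m)!: 2!·1!·3!·2!·3!·1! = 144
prefactor² = (2J+1)·Δ·N² = 12/7
  k=0: +1/(0!·2!·1!·3!·0!·0!) = 1/12
  k=1: −1/(1!·1!·0!·2!·1!·1!) = -1/2
Σ = -5/12  ⇒  CG² = 12/7·(-5/12)² = 25/84
CG = −√(25/84) = -0.545545

−√(25/84) ≈ -0.545545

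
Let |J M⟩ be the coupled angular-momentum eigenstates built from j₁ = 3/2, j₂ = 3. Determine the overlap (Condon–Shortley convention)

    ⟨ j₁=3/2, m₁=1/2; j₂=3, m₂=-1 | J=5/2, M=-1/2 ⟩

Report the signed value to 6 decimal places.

−√(1/70) = -0.119523

triangle: 2!·1!·4!/8! = 48/40320
(j±m)!: 2!·1!·2!·4!·2!·3! = 1152
prefactor² = (2J+1)·Δ·N² = 288/35
  k=0: +1/(0!·2!·1!·2!·0!·2!) = 1/8
  k=1: −1/(1!·1!·0!·1!·1!·3!) = -1/6
Σ = -1/24  ⇒  CG² = 288/35·(-1/24)² = 1/70
CG = −√(1/70) = -0.119523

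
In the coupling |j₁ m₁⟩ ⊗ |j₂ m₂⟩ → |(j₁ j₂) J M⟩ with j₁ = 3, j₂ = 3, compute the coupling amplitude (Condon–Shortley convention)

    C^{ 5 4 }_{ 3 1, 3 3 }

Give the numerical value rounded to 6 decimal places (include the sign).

−√(1/2) ≈ -0.707107

triangle: 1!·5!·5!/12! = 14400/479001600
(j±m)!: 4!·2!·6!·0!·9!·1! = 12541132800
prefactor² = (2J+1)·Δ·N² = 4147200
  k=1: −1/(1!·0!·1!·5!·4!·0!) = -1/2880
Σ = -1/2880  ⇒  CG² = 4147200·(-1/2880)² = 1/2
CG = −√(1/2) = -0.707107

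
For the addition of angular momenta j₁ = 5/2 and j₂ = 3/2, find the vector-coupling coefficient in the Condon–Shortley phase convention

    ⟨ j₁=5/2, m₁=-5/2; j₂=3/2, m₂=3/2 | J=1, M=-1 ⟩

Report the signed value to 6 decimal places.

√[3·3!2!0!/6! · 0!5!3!0!0!2!] = √(72)
  +(−1)^3/∏(3,0,2,0,0,0)! = -1/12  (running -1/12)
⟨..|..⟩ = √(72)·(-1/12) = -0.707107

−√(1/2) ≈ -0.707107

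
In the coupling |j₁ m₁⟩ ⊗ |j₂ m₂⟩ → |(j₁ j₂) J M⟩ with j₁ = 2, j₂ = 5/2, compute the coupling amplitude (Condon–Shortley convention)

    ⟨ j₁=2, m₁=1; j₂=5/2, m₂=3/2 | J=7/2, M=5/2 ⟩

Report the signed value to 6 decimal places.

-0.125988  (= −√(1/63))

j₁+j₂−J=1  J+j₁−j₂=3  J−j₁+j₂=4  j₁+j₂+J+1=9
(j₁±m₁, j₂±m₂, J±M) = (3,1,4,1,6,1)
P² = 2304/7
sum k=0..1:
  [0] +1/48 = 1/48
  [1] −1/36 = -1/36
S = -1/144
C² = P²·S² = 1/63 ; C = -0.125988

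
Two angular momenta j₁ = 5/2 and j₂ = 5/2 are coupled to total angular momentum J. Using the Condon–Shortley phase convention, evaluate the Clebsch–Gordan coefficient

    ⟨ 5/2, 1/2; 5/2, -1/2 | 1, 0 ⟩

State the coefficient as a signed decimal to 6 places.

+0.119523  (= +√(1/70))

j₁+j₂−J=4  J+j₁−j₂=1  J−j₁+j₂=1  j₁+j₂+J+1=7
(j₁±m₁, j₂±m₂, J±M) = (3,2,2,3,1,1)
P² = 72/35
sum k=1..2:
  [1] −1/6 = -1/6
  [2] +1/4 = 1/4
S = 1/12
C² = P²·S² = 1/70 ; C = +0.119523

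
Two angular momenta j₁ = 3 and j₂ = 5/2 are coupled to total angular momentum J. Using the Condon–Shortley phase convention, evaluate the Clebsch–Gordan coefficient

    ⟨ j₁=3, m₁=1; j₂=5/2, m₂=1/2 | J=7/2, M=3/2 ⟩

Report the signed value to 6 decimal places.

j₁+j₂−J=2  J+j₁−j₂=4  J−j₁+j₂=3  j₁+j₂+J+1=10
(j₁±m₁, j₂±m₂, J±M) = (4,2,3,2,5,2)
P² = 3072/35
sum k=0..2:
  [0] +1/48 = 1/48
  [1] −1/12 = -1/12
  [2] +1/96 = 1/96
S = -5/96
C² = P²·S² = 5/21 ; C = -0.487950

-0.487950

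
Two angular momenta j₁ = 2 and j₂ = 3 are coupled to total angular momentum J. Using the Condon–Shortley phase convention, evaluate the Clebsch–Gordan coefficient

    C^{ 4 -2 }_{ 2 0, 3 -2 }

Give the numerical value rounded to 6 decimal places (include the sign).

+√(12/35) ≈ +0.585540

triangle: 1!×3!×5!/10! = 720/3628800
(j±m)!: 2!×2!×1!×5!×2!×6! = 691200
prefactor² = (2J+1)×Δ×N² = 8640/7
  k=0: +1/(0!×1!×2!×1!×1!×4!) = 1/48
  k=1: −1/(1!×0!×1!×0!×2!×5!) = -1/240
Σ = 1/60  ⇒  CG² = 8640/7×1/60² = 12/35
CG = +√(12/35) = +0.585540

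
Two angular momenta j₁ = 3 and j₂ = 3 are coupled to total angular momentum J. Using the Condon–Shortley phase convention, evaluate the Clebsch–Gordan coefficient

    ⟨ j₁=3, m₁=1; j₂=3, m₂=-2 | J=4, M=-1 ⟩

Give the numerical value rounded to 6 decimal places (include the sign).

triangle: 2!×4!×4!/11! = 1152/39916800
(j±m)!: 4!×2!×1!×5!×3!×5! = 4147200
prefactor² = (2J+1)×Δ×N² = 82944/77
  k=0: +1/(0!×2!×2!×1!×2!×3!) = 1/48
  k=1: −1/(1!×1!×1!×0!×3!×4!) = -1/144
Σ = 1/72  ⇒  CG² = 82944/77×1/72² = 16/77
CG = +√(16/77) = +0.455842

+0.455842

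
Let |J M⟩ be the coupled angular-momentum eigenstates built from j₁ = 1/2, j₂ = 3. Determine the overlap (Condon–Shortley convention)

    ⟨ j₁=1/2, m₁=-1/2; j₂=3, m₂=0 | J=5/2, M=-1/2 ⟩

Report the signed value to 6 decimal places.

−√(3/7) ≈ -0.654654

triangle: 1!*0!*5!/7! = 120/5040
(j±m)!: 0!*1!*3!*3!*2!*3! = 432
prefactor² = (2J+1)*Δ*N² = 432/7
  k=1: −1/(1!*0!*0!*2!*0!*3!) = -1/12
Σ = -1/12  ⇒  CG² = 432/7*(-1/12)² = 3/7
CG = −√(3/7) = -0.654654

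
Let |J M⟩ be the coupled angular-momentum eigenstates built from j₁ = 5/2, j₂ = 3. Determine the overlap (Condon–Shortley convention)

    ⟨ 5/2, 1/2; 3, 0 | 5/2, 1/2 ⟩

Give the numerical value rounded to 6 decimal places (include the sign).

−√(8/105) ≈ -0.276026

triangle: 3!·2!·3!/9! = 72/362880
(j±m)!: 3!·2!·3!·3!·3!·2! = 5184
prefactor² = (2J+1)·Δ·N² = 216/35
  k=0: +1/(0!·3!·2!·3!·0!·0!) = 1/72
  k=1: −1/(1!·2!·1!·2!·1!·1!) = -1/4
  k=2: +1/(2!·1!·0!·1!·2!·2!) = 1/8
Σ = -1/9  ⇒  CG² = 216/35·(-1/9)² = 8/105
CG = −√(8/105) = -0.276026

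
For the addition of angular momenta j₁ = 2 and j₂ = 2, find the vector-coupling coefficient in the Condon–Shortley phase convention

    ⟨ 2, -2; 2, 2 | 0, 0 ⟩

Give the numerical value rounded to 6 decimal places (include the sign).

√[1·4!0!0!/5! · 0!4!4!0!0!0!] = √(576/5)
  +(−1)^4/∏(4,0,0,0,0,0)! = 1/24  (running 1/24)
⟨..|..⟩ = √(576/5)·(1/24) = +0.447214

+√(1/5) ≈ +0.447214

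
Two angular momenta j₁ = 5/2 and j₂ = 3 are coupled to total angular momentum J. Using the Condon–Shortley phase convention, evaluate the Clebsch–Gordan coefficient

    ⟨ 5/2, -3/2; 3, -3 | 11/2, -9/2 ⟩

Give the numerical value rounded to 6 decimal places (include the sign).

+√(5/11) ≈ +0.674200

√[12·0!5!6!/12! · 1!4!0!6!1!10!] = √(1492992000/11)
  +(−1)^0/∏(0,0,4,0,1,6)! = 1/17280  (running 1/17280)
⟨..|..⟩ = √(1492992000/11)·(1/17280) = +0.674200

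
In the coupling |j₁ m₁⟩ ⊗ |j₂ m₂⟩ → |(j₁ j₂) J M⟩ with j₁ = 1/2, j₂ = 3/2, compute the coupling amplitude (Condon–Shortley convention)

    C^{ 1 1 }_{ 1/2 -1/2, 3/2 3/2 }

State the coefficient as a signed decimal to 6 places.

-0.866025

√[3·1!0!2!/4! · 0!1!3!0!2!0!] = √(3)
  +(−1)^1/∏(1,0,0,2,0,0)! = -1/2  (running -1/2)
⟨..|..⟩ = √(3)·(-1/2) = -0.866025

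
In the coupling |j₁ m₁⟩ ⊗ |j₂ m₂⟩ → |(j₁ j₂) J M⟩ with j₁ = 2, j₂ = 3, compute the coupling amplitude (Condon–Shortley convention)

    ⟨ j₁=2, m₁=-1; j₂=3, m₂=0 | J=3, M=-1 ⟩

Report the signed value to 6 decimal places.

√[7·2!2!4!/9! · 1!3!3!3!2!4!] = √(96/5)
  +(−1)^1/∏(1,1,2,2,0,2)! = -1/8  (running -1/8)
  +(−1)^2/∏(2,0,1,1,1,3)! = 1/12  (running -1/24)
⟨..|..⟩ = √(96/5)·(-1/24) = -0.182574

-0.182574  (= −√(1/30))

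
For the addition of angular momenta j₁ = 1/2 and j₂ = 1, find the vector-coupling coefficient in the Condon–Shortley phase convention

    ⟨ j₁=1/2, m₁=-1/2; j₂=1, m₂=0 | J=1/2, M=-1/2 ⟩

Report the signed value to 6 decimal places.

−√(1/3) ≈ -0.577350

triangle: 1!·0!·1!/3! = 1/6
(j±m)!: 0!·1!·1!·1!·0!·1! = 1
prefactor² = (2J+1)·Δ·N² = 1/3
  k=1: −1/(1!·0!·0!·0!·0!·1!) = -1
Σ = -1  ⇒  CG² = 1/3·(-1)² = 1/3
CG = −√(1/3) = -0.577350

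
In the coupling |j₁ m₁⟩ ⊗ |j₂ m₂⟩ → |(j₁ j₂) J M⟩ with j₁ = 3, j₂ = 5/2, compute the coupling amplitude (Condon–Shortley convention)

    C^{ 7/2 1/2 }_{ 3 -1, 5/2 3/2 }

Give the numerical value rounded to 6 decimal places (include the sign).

+0.356348

triangle: 2!·4!·3!/10! = 288/3628800
(j±m)!: 2!·4!·4!·1!·4!·3! = 165888
prefactor² = (2J+1)·Δ·N² = 18432/175
  k=1: −1/(1!·1!·3!·3!·1!·0!) = -1/36
  k=2: +1/(2!·0!·2!·2!·2!·1!) = 1/16
Σ = 5/144  ⇒  CG² = 18432/175·5/144² = 8/63
CG = +√(8/63) = +0.356348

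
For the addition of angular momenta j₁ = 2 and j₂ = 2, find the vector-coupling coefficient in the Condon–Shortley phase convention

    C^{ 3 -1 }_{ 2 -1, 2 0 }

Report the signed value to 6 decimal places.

j₁+j₂−J=1  J+j₁−j₂=3  J−j₁+j₂=3  j₁+j₂+J+1=8
(j₁±m₁, j₂±m₂, J±M) = (1,3,2,2,2,4)
P² = 36/5
sum k=0..1:
  [0] +1/12 = 1/12
  [1] −1/4 = -1/4
S = -1/6
C² = P²·S² = 1/5 ; C = -0.447214

-0.447214  (= −√(1/5))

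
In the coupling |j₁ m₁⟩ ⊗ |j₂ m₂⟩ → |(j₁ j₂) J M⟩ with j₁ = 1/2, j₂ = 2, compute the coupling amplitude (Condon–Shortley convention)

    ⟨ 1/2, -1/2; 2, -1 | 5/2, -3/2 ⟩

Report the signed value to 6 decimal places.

j₁+j₂−J=0  J+j₁−j₂=1  J−j₁+j₂=4  j₁+j₂+J+1=6
(j₁±m₁, j₂±m₂, J±M) = (0,1,1,3,1,4)
P² = 144/5
sum k=0..0:
  [0] +1/6 = 1/6
S = 1/6
C² = P²·S² = 4/5 ; C = +0.894427

+√(4/5) = +0.894427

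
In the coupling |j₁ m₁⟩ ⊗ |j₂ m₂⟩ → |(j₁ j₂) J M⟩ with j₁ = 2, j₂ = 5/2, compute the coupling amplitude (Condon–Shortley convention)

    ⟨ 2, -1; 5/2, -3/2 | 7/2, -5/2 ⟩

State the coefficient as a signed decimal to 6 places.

j₁+j₂−J=1  J+j₁−j₂=3  J−j₁+j₂=4  j₁+j₂+J+1=9
(j₁±m₁, j₂±m₂, J±M) = (1,3,1,4,1,6)
P² = 2304/7
sum k=0..1:
  [0] +1/36 = 1/36
  [1] −1/48 = -1/48
S = 1/144
C² = P²·S² = 1/63 ; C = +0.125988

+√(1/63) ≈ +0.125988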